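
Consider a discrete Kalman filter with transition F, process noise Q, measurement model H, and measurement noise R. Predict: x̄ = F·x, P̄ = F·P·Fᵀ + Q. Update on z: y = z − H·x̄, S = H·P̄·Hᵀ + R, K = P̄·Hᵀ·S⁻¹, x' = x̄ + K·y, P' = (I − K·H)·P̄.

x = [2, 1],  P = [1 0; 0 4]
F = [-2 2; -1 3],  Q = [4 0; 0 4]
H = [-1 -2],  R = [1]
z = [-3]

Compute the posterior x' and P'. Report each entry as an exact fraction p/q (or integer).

x' = [-358/293, 617/293]
P' = [1256/293 -590/293; -590/293 349/293]

x̄ = F·x = [-2, 1]
P̄ = F·P·Fᵀ + Q = [24 26; 26 41]
y = z − H·x̄ = [-3]
S = H·P̄·Hᵀ + R = [293]
K = P̄·Hᵀ·S⁻¹ = [-76/293; -108/293]
x' = x̄ + K·y = [-358/293, 617/293]
P' = (I − K·H)·P̄ = [1256/293 -590/293; -590/293 349/293]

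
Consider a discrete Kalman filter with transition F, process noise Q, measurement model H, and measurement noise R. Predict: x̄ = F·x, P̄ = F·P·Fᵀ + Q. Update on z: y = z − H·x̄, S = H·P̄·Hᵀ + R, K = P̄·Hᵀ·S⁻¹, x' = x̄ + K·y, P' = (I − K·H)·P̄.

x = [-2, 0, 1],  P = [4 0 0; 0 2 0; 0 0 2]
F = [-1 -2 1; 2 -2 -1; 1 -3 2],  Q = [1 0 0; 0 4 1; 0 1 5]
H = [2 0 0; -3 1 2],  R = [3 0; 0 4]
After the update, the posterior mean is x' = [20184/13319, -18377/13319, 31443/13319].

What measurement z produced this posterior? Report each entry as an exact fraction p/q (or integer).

x̄ = F·x = [3, -5, 0]
P̄ = F·P·Fᵀ + Q = [15 -2 12; -2 30 17; 12 17 35]
S = H·P̄·Hᵀ + R = [63 -46; -46 245]
K = P̄·Hᵀ·S⁻¹ = [6292/13319 -69/13319; 2240/13319 4226/13319; 8226/13319 4317/13319]
x' − x̄ = [-19773/13319, 48218/13319, 31443/13319] = K·y
y = (KᵀK)⁻¹·Kᵀ·(x' − x̄) = [-3, 13]
z = y + H·x̄ = [-3, 13] + [6, -14] = [3, -1]

z = [3, -1]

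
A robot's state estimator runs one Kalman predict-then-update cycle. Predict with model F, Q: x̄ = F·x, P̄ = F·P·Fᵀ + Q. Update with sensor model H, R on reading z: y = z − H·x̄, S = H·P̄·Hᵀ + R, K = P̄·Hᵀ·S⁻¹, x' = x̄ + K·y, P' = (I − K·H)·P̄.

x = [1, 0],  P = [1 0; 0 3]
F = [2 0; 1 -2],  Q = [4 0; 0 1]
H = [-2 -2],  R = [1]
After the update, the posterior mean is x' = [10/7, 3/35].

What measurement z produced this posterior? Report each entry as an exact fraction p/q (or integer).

x̄ = F·x = [2, 1]
P̄ = F·P·Fᵀ + Q = [8 2; 2 14]
S = H·P̄·Hᵀ + R = [105]
K = P̄·Hᵀ·S⁻¹ = [-4/21; -32/105]
x' − x̄ = [-4/7, -32/35] = K·y
y = (KᵀK)⁻¹·Kᵀ·(x' − x̄) = [3]
z = y + H·x̄ = [3] + [-6] = [-3]

z = [-3]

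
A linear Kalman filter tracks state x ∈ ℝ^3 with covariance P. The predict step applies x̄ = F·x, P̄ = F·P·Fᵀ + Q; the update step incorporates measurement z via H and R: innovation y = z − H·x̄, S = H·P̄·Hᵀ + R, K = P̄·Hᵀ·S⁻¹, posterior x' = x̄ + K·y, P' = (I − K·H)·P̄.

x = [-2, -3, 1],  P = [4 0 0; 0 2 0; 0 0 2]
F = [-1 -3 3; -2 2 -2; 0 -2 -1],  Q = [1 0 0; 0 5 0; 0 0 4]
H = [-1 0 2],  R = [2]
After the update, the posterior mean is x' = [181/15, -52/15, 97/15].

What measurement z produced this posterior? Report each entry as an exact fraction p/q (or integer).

x̄ = F·x = [14, -4, 5]
P̄ = F·P·Fᵀ + Q = [41 -16 6; -16 37 -4; 6 -4 14]
S = H·P̄·Hᵀ + R = [75]
K = P̄·Hᵀ·S⁻¹ = [-29/75; 8/75; 22/75]
x' − x̄ = [-29/15, 8/15, 22/15] = K·y
y = (KᵀK)⁻¹·Kᵀ·(x' − x̄) = [5]
z = y + H·x̄ = [5] + [-4] = [1]

z = [1]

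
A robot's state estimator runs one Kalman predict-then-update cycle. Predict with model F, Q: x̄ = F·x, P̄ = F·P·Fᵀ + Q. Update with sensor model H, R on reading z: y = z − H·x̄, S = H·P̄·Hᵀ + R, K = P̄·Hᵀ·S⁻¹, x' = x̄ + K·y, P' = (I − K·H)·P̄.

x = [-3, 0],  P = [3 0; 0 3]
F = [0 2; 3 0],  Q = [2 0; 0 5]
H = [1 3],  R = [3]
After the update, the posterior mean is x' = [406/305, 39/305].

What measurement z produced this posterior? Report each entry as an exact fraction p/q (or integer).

x̄ = F·x = [0, -9]
P̄ = F·P·Fᵀ + Q = [14 0; 0 32]
S = H·P̄·Hᵀ + R = [305]
K = P̄·Hᵀ·S⁻¹ = [14/305; 96/305]
x' − x̄ = [406/305, 2784/305] = K·y
y = (KᵀK)⁻¹·Kᵀ·(x' − x̄) = [29]
z = y + H·x̄ = [29] + [-27] = [2]

z = [2]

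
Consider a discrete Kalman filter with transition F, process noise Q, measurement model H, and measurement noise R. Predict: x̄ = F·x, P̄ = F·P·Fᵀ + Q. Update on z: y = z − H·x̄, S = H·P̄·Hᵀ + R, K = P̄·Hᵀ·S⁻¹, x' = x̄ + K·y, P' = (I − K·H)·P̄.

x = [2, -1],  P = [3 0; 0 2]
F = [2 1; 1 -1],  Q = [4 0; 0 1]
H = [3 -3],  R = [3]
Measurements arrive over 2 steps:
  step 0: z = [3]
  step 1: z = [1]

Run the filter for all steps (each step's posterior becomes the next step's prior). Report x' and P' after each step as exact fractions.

step 0: x' = [27/7, 141/49], P' = [6 40/7; 40/7 282/49]
step 1: x' = [6291/4205, 4662/4205], P' = [6886/4205 5512/4205; 5512/4205 11063/8410]

step 0: x̄ = F·x = [3, 3]
step 0: P̄ = F·P·Fᵀ + Q = [18 4; 4 6]
step 0: y = z − H·x̄ = [3]
step 0: S = H·P̄·Hᵀ + R = [147]
step 0: K = P̄·Hᵀ·S⁻¹ = [2/7; -2/49]
step 0: x' = x̄ + K·y = [27/7, 141/49]
step 0: P' = (I − K·H)·P̄ = [6 40/7; 40/7 282/49]
step 1: x̄ = F·x = [519/49, 48/49]
step 1: P̄ = F·P·Fᵀ + Q = [2774/49 26/49; 26/49 65/49]
step 1: y = z − H·x̄ = [-1364/49]
step 1: S = H·P̄·Hᵀ + R = [25230/49]
step 1: K = P̄·Hᵀ·S⁻¹ = [1374/4205; -39/8410]
step 1: x' = x̄ + K·y = [6291/4205, 4662/4205]
step 1: P' = (I − K·H)·P̄ = [6886/4205 5512/4205; 5512/4205 11063/8410]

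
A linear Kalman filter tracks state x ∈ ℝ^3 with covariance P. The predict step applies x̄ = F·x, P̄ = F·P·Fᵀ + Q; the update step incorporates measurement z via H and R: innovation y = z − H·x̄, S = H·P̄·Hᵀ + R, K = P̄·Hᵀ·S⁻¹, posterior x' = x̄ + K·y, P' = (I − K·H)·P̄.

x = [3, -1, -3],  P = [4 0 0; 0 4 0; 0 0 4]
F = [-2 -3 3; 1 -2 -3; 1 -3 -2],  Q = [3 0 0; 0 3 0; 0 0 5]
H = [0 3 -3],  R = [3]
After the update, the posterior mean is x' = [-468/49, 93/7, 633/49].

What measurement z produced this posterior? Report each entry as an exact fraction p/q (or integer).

x̄ = F·x = [-12, 14, 12]
P̄ = F·P·Fᵀ + Q = [91 -20 4; -20 59 52; 4 52 61]
S = H·P̄·Hᵀ + R = [147]
K = P̄·Hᵀ·S⁻¹ = [-24/49; 1/7; -9/49]
x' − x̄ = [120/49, -5/7, 45/49] = K·y
y = (KᵀK)⁻¹·Kᵀ·(x' − x̄) = [-5]
z = y + H·x̄ = [-5] + [6] = [1]

z = [1]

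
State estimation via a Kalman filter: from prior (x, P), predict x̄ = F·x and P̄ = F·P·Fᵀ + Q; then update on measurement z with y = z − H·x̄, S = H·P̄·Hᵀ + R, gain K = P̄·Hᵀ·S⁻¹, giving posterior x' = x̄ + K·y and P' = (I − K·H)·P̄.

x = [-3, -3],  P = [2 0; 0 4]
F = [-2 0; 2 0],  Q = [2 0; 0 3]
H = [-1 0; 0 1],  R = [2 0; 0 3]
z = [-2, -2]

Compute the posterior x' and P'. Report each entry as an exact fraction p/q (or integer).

x̄ = F·x = [6, -6]
P̄ = F·P·Fᵀ + Q = [10 -8; -8 11]
y = z − H·x̄ = [4, 4]
S = H·P̄·Hᵀ + R = [12 8; 8 14]
K = P̄·Hᵀ·S⁻¹ = [-19/26 -2/13; 3/13 17/26]
x' = x̄ + K·y = [32/13, -32/13]
P' = (I − K·H)·P̄ = [19/13 -6/13; -6/13 51/26]

x' = [32/13, -32/13]
P' = [19/13 -6/13; -6/13 51/26]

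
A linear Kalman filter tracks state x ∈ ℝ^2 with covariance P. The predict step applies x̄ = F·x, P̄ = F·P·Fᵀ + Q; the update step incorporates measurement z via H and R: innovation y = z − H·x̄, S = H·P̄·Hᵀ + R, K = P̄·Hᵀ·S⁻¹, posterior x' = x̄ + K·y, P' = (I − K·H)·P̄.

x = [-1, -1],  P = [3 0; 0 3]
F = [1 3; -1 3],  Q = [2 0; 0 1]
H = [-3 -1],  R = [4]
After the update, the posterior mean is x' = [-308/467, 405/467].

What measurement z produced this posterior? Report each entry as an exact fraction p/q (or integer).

x̄ = F·x = [-4, -2]
P̄ = F·P·Fᵀ + Q = [32 24; 24 31]
S = H·P̄·Hᵀ + R = [467]
K = P̄·Hᵀ·S⁻¹ = [-120/467; -103/467]
x' − x̄ = [1560/467, 1339/467] = K·y
y = (KᵀK)⁻¹·Kᵀ·(x' − x̄) = [-13]
z = y + H·x̄ = [-13] + [14] = [1]

z = [1]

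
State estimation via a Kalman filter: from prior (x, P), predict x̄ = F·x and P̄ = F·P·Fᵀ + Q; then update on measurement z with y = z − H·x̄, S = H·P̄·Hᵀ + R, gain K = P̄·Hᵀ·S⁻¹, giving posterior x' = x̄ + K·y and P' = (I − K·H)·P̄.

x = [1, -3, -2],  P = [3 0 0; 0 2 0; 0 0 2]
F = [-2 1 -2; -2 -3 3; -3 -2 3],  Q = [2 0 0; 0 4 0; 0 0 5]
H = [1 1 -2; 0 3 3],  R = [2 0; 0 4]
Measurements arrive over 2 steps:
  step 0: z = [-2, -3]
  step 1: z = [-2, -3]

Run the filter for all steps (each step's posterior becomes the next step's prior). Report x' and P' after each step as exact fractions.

step 0: x' = [-11229/3049, 249/3049, -3132/3049], P' = [300542/15245 -19144/3049 96952/15245; -19144/3049 7298/3049 -6498/3049; 96952/15245 -6498/3049 35222/15245]
step 1: x' = [-1142384707/195740945, 138271443/195740945, -318616496/195740945], P' = [12078432624/195740945 -3830191556/195740945 3934526412/195740945; -3830191556/195740945 1290581224/195740945 -1268010008/195740945; 3934526412/195740945 -1268010008/195740945 1331900956/195740945]

step 0: x̄ = F·x = [-1, 1, -3]
step 0: P̄ = F·P·Fᵀ + Q = [24 -6 2; -6 52 48; 2 48 58]
step 0: y = z − H·x̄ = [-8, 3]
step 0: S = H·P̄·Hᵀ + R = [98 -348; -348 1858]
step 0: K = P̄·Hᵀ·S⁻¹ = [5459/15245 924/15245; 575/3049 600/3049; -2991/15245 2049/15245]
step 0: x' = x̄ + K·y = [-11229/3049, 249/3049, -3132/3049]
step 0: P' = (I − K·H)·P̄ = [300542/15245 -19144/3049 96952/15245; -19144/3049 7298/3049 -6498/3049; 96952/15245 -6498/3049 35222/15245]
step 1: x̄ = F·x = [28971/3049, 12315/3049, 23793/3049]
step 1: P̄ = F·P·Fᵀ + Q = [2698492/15245 12172/15245 239158/3049; 12172/15245 181312/15245 25580/3049; 239158/3049 25580/3049 148033/3049]
step 1: y = z − H·x̄ = [202/3049, -117471/3049]
step 1: S = H·P̄·Hᵀ + R = [600538/15245 -656868/15245; -656868/15245 10656473/15245]
step 1: K = P̄·Hᵀ·S⁻¹ = [9978638/10302155 1819794/4552115; -94482/10302155 393684/4552115; 71434/10302155 1114377/4552115]
step 1: x' = x̄ + K·y = [-1142384707/195740945, 138271443/195740945, -318616496/195740945]
step 1: P' = (I − K·H)·P̄ = [12078432624/195740945 -3830191556/195740945 3934526412/195740945; -3830191556/195740945 1290581224/195740945 -1268010008/195740945; 3934526412/195740945 -1268010008/195740945 1331900956/195740945]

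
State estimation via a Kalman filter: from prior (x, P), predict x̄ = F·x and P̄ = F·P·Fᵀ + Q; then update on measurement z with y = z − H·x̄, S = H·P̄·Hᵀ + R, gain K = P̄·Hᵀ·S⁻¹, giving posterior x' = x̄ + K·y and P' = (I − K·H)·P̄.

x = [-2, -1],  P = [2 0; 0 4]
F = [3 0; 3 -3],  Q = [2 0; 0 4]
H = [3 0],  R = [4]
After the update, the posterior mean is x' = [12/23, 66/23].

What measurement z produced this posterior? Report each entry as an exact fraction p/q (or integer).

x̄ = F·x = [-6, -3]
P̄ = F·P·Fᵀ + Q = [20 18; 18 58]
S = H·P̄·Hᵀ + R = [184]
K = P̄·Hᵀ·S⁻¹ = [15/46; 27/92]
x' − x̄ = [150/23, 135/23] = K·y
y = (KᵀK)⁻¹·Kᵀ·(x' − x̄) = [20]
z = y + H·x̄ = [20] + [-18] = [2]

z = [2]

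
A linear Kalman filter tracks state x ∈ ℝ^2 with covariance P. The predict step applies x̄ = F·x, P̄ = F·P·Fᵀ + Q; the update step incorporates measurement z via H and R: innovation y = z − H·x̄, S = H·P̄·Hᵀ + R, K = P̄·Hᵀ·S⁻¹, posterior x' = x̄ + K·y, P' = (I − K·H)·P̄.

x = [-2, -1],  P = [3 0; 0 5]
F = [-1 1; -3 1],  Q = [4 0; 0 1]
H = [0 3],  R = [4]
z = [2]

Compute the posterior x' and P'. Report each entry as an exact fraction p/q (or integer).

x̄ = F·x = [1, 5]
P̄ = F·P·Fᵀ + Q = [12 14; 14 33]
y = z − H·x̄ = [-13]
S = H·P̄·Hᵀ + R = [301]
K = P̄·Hᵀ·S⁻¹ = [6/43; 99/301]
x' = x̄ + K·y = [-35/43, 218/301]
P' = (I − K·H)·P̄ = [264/43 8/43; 8/43 132/301]

x' = [-35/43, 218/301]
P' = [264/43 8/43; 8/43 132/301]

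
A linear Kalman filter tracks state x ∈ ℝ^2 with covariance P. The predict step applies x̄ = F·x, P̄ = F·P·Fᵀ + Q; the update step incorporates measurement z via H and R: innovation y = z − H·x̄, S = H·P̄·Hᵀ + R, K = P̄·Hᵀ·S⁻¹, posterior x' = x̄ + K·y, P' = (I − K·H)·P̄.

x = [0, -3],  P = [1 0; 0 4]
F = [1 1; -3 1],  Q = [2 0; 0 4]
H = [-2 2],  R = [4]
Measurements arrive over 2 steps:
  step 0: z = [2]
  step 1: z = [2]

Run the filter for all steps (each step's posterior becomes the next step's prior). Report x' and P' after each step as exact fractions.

step 0: x̄ = F·x = [-3, -3]
step 0: P̄ = F·P·Fᵀ + Q = [7 1; 1 17]
step 0: y = z − H·x̄ = [2]
step 0: S = H·P̄·Hᵀ + R = [92]
step 0: K = P̄·Hᵀ·S⁻¹ = [-3/23; 8/23]
step 0: x' = x̄ + K·y = [-75/23, -53/23]
step 0: P' = (I − K·H)·P̄ = [125/23 119/23; 119/23 135/23]
step 1: x̄ = F·x = [-128/23, 172/23]
step 1: P̄ = F·P·Fᵀ + Q = [544/23 -478/23; -478/23 638/23]
step 1: y = z − H·x̄ = [-554/23]
step 1: S = H·P̄·Hᵀ + R = [8644/23]
step 1: K = P̄·Hᵀ·S⁻¹ = [-511/2161; 558/2161]
step 1: x' = x̄ + K·y = [282/2161, 2720/2161]
step 1: P' = (I − K·H)·P̄ = [5700/2161 4678/2161; 4678/2161 5794/2161]

step 0: x' = [-75/23, -53/23], P' = [125/23 119/23; 119/23 135/23]
step 1: x' = [282/2161, 2720/2161], P' = [5700/2161 4678/2161; 4678/2161 5794/2161]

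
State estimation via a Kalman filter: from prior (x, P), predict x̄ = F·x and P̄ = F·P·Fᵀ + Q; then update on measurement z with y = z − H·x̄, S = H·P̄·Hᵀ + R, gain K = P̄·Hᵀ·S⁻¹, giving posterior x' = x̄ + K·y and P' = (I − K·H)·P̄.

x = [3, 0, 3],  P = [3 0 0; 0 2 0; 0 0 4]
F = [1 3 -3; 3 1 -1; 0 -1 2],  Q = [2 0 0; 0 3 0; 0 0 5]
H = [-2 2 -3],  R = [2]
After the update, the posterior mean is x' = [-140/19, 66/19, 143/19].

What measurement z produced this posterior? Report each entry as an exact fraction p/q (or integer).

x̄ = F·x = [-6, 6, 6]
P̄ = F·P·Fᵀ + Q = [59 27 -30; 27 36 -10; -30 -10 23]
S = H·P̄·Hᵀ + R = [133]
K = P̄·Hᵀ·S⁻¹ = [26/133; 48/133; -29/133]
x' − x̄ = [-26/19, -48/19, 29/19] = K·y
y = (KᵀK)⁻¹·Kᵀ·(x' − x̄) = [-7]
z = y + H·x̄ = [-7] + [6] = [-1]

z = [-1]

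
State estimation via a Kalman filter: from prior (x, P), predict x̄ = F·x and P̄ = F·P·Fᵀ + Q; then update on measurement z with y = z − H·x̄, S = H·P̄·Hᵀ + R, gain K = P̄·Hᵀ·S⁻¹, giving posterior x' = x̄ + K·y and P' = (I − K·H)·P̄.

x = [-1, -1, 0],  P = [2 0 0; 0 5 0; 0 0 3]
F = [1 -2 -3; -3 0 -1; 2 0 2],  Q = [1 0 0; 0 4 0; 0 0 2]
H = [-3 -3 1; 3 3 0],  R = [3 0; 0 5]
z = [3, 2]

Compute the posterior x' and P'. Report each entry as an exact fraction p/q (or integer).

x̄ = F·x = [1, 3, -2]
P̄ = F·P·Fᵀ + Q = [50 3 -14; 3 25 -18; -14 -18 22]
y = z − H·x̄ = [17, -10]
S = H·P̄·Hᵀ + R = [946 -825; -825 734]
K = P̄·Hᵀ·S⁻¹ = [4193/13739 699/1249; -5568/13739 -426/1249; 7412/13739 594/1249]
x' = x̄ + K·y = [8130/13739, -6579/13739, 33186/13739]
P' = (I − K·H)·P̄ = [189788/13739 -176973/13739 51024/13739; -176973/13739 169163/13739 -40134/13739; 51024/13739 -40134/13739 54906/13739]

x' = [8130/13739, -6579/13739, 33186/13739]
P' = [189788/13739 -176973/13739 51024/13739; -176973/13739 169163/13739 -40134/13739; 51024/13739 -40134/13739 54906/13739]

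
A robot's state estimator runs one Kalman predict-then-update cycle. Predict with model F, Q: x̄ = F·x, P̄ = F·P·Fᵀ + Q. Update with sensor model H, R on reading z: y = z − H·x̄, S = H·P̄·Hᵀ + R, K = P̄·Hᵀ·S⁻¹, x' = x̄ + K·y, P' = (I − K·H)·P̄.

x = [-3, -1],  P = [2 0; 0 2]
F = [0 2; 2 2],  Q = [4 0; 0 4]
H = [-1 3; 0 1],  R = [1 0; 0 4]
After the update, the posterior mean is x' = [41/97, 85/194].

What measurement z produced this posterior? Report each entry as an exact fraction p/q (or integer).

x̄ = F·x = [-2, -8]
P̄ = F·P·Fᵀ + Q = [12 8; 8 20]
S = H·P̄·Hᵀ + R = [145 52; 52 24]
K = P̄·Hᵀ·S⁻¹ = [-16/97 67/97; 26/97 49/194]
x' − x̄ = [235/97, 1637/194] = K·y
y = (KᵀK)⁻¹·Kᵀ·(x' − x̄) = [23, 9]
z = y + H·x̄ = [23, 9] + [-22, -8] = [1, 1]

z = [1, 1]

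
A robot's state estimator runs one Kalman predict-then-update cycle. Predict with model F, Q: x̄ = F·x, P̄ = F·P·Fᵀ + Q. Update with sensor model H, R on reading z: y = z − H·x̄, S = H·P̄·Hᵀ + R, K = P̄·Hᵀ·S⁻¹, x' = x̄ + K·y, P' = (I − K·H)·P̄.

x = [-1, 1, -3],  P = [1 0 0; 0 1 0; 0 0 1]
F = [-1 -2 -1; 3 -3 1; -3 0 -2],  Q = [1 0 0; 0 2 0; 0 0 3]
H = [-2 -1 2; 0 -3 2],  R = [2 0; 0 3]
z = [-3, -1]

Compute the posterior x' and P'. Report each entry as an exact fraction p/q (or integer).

x' = [14410/6427, 7859/6427, 9265/6427]
P' = [19053/6427 13272/6427 22533/6427; 13272/6427 14230/6427 19746/6427; 22533/6427 19746/6427 31755/6427]

x̄ = F·x = [2, -9, 9]
P̄ = F·P·Fᵀ + Q = [7 2 5; 2 21 -11; 5 -11 16]
y = z − H·x̄ = [-26, -46]
S = H·P̄·Hᵀ + R = [127 207; 207 388]
K = P̄·Hᵀ·S⁻¹ = [-3156/6427 1750/6427; -641/6427 -1066/6427; -651/6427 1424/6427]
x' = x̄ + K·y = [14410/6427, 7859/6427, 9265/6427]
P' = (I − K·H)·P̄ = [19053/6427 13272/6427 22533/6427; 13272/6427 14230/6427 19746/6427; 22533/6427 19746/6427 31755/6427]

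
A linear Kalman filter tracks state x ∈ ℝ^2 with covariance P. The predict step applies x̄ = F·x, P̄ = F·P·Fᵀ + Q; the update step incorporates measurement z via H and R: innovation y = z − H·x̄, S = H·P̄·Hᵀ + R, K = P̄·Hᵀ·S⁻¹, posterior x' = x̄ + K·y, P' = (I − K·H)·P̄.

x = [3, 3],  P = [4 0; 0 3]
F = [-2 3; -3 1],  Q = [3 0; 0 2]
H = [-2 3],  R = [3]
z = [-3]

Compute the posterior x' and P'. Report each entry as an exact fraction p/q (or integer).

x̄ = F·x = [3, -6]
P̄ = F·P·Fᵀ + Q = [46 33; 33 41]
y = z − H·x̄ = [21]
S = H·P̄·Hᵀ + R = [160]
K = P̄·Hᵀ·S⁻¹ = [7/160; 57/160]
x' = x̄ + K·y = [627/160, 237/160]
P' = (I − K·H)·P̄ = [7311/160 4881/160; 4881/160 3311/160]

x' = [627/160, 237/160]
P' = [7311/160 4881/160; 4881/160 3311/160]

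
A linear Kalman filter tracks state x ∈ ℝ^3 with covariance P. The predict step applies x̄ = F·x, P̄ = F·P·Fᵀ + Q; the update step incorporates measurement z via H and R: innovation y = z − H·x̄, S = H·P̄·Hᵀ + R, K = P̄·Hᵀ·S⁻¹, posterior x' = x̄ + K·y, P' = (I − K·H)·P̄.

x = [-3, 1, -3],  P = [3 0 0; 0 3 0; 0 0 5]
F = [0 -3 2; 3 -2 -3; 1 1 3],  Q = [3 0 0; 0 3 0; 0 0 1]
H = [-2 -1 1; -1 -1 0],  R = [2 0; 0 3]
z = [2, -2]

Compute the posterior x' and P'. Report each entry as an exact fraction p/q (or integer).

x̄ = F·x = [-9, -2, -11]
P̄ = F·P·Fᵀ + Q = [50 -12 21; -12 87 -42; 21 -42 52]
y = z − H·x̄ = [-7, -13]
S = H·P̄·Hᵀ + R = [293 172; 172 116]
K = P̄·Hᵀ·S⁻¹ = [-103/367 65/734; 60/367 -1305/1468; 605/1101 -2791/4404]
x' = x̄ + K·y = [-6009/734, 12349/1468, -29101/4404]
P' = (I − K·H)·P̄ = [12684/367 -25563/734 24761/734; -25563/734 55041/1468 -46731/1468; 24761/734 -46731/1468 161779/4404]

x' = [-6009/734, 12349/1468, -29101/4404]
P' = [12684/367 -25563/734 24761/734; -25563/734 55041/1468 -46731/1468; 24761/734 -46731/1468 161779/4404]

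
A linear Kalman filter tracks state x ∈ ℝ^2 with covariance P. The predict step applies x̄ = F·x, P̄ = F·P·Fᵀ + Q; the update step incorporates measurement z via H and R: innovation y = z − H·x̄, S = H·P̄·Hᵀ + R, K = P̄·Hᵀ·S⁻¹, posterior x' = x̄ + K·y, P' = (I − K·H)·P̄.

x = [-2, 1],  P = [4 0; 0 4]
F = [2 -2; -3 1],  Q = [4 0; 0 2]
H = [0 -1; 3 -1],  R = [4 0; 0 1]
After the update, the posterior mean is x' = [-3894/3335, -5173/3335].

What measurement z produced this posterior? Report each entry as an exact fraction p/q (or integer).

z = [3, -2]

x̄ = F·x = [-6, 7]
P̄ = F·P·Fᵀ + Q = [36 -32; -32 42]
S = H·P̄·Hᵀ + R = [46 138; 138 559]
K = P̄·Hᵀ·S⁻¹ = [-716/3335 44/145; -2217/3335 -12/145]
x' − x̄ = [16116/3335, -28518/3335] = K·y
y = (KᵀK)⁻¹·Kᵀ·(x' − x̄) = [10, 23]
z = y + H·x̄ = [10, 23] + [-7, -25] = [3, -2]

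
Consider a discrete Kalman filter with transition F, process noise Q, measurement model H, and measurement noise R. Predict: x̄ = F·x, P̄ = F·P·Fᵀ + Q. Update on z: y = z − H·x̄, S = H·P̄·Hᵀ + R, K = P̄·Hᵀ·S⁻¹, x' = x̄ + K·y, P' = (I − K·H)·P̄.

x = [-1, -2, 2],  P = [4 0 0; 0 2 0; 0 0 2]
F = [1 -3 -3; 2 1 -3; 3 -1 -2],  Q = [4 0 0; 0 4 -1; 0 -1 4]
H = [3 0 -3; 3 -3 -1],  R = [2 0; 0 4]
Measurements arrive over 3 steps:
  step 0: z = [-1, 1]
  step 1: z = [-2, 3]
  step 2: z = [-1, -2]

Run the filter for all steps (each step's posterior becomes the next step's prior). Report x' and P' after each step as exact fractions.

step 0: x̄ = F·x = [-1, -10, -5]
step 0: P̄ = F·P·Fᵀ + Q = [44 20 30; 20 40 33; 30 33 50]
step 0: y = z − H·x̄ = [-13, -31]
step 0: S = H·P̄·Hᵀ + R = [308 303; 303 468]
step 0: K = P̄·Hᵀ·S⁻¹ = [154/1163 14/3489; 1103/5815 -5609/17445; -3401/17445 8/52335]
step 0: x' = x̄ + K·y = [-9929/3489, -43588/17445, -129284/52335]
step 0: P' = (I − K·H)·P̄ = [44508/1163 29700/1163 133216/3489; 29700/1163 101738/5815 443294/17445; 133216/3489 443294/17445 2005042/52335]
step 1: x̄ = F·x = [210403/17445, -13594/17445, -57473/52335]
step 1: P̄ = F·P·Fᵀ + Q = [3603088/5815 290756/5815 -863648/17445; 290756/5815 63292/5815 -77101/17445; -863648/17445 -77101/17445 492538/52335]
step 1: y = z − H·x̄ = [-723572/17445, -1916441/52335]
step 1: S = H·P̄·Hᵀ + R = [38113848/5815 99595369/17445; 99595369/17445 264734032/52335]
step 1: K = P̄·Hᵀ·S⁻¹ = [1209470940/5874295093 676915152/5874295093; 6837855813/29371475465 -7010344893/29371475465; -3566647767/29371475465 3185385022/29371475465]
step 1: x' = x̄ + K·y = [-4103906381/5874295093, -9958758591/5874295093, -192948857/5874295093]
step 1: P' = (I − K·H)·P̄ = [21698884272/5874295093 13832140632/5874295093 20892570312/5874295093; 13832140632/5874295093 56973785478/29371475465 64602132618/29371475465; 20892570312/5874295093 64602132618/29371475465 106840616738/29371475465]
step 2: x̄ = F·x = [26351215963/5874295093, -17587724782/5874295093, -1967062838/5874295093]
step 2: P̄ = F·P·Fᵀ + Q = [1821407001968/29371475465 109276652796/29371475465 -121830884256/29371475465; 109276652796/29371475465 205478721632/29371475465 -18589266857/29371475465; -121830884256/29371475465 -18589266857/29371475465 168162039322/29371475465]
step 2: y = z − H·x̄ = [-90829131496/5874295093, -145532475259/5874295093]
step 2: S = H·P̄·Hᵀ + R = [20157820239148/29371475465 17208326469873/29371475465; 17208326469873/29371475465 17180089407648/29371475465]
step 2: K = P̄·Hᵀ·S⁻¹ = [7316094628020/37970819029603 4293414707872/37970819029603; 127524900349769/569562285444045 -410058678006827/1708686856332135; -76294878081571/569562285444045 181731444207658/1708686856332135]
step 2: x' = x̄ + K·y = [-49157989791603/37970819029603, -872272758442093/1708686856332135, -1535423168360128/1708686856332135]
step 2: P' = (I − K·H)·P̄ = [133934418631312/37970819029603 85190858283272/37970819029603 129057022212632/37970819029603; 85190858283272/37970819029603 3187487252740442/1708686856332135 3578538822047702/1708686856332135; 129057022212632/37970819029603 3578538822047702/1708686856332135 5960155755731582/1708686856332135]

step 0: x' = [-9929/3489, -43588/17445, -129284/52335], P' = [44508/1163 29700/1163 133216/3489; 29700/1163 101738/5815 443294/17445; 133216/3489 443294/17445 2005042/52335]
step 1: x' = [-4103906381/5874295093, -9958758591/5874295093, -192948857/5874295093], P' = [21698884272/5874295093 13832140632/5874295093 20892570312/5874295093; 13832140632/5874295093 56973785478/29371475465 64602132618/29371475465; 20892570312/5874295093 64602132618/29371475465 106840616738/29371475465]
step 2: x' = [-49157989791603/37970819029603, -872272758442093/1708686856332135, -1535423168360128/1708686856332135], P' = [133934418631312/37970819029603 85190858283272/37970819029603 129057022212632/37970819029603; 85190858283272/37970819029603 3187487252740442/1708686856332135 3578538822047702/1708686856332135; 129057022212632/37970819029603 3578538822047702/1708686856332135 5960155755731582/1708686856332135]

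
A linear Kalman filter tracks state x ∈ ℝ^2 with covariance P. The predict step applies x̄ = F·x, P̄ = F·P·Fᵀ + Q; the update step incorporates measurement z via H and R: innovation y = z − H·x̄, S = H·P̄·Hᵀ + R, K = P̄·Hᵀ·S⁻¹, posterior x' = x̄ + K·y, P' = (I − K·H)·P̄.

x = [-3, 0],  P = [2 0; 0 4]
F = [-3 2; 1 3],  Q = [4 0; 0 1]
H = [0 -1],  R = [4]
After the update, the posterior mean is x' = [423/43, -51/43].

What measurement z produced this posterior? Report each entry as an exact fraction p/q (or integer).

x̄ = F·x = [9, -3]
P̄ = F·P·Fᵀ + Q = [38 18; 18 39]
S = H·P̄·Hᵀ + R = [43]
K = P̄·Hᵀ·S⁻¹ = [-18/43; -39/43]
x' − x̄ = [36/43, 78/43] = K·y
y = (KᵀK)⁻¹·Kᵀ·(x' − x̄) = [-2]
z = y + H·x̄ = [-2] + [3] = [1]

z = [1]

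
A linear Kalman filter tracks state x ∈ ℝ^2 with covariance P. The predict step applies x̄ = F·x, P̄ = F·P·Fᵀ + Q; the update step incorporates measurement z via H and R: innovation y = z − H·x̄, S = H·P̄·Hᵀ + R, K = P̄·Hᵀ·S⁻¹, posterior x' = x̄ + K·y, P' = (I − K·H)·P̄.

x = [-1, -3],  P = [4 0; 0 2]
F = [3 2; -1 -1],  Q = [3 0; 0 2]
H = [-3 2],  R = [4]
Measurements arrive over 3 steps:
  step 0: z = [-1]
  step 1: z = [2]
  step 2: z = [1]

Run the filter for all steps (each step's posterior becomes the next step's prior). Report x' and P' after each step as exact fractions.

step 0: x' = [123/217, 100/217], P' = [668/651 656/651; 656/651 1112/651]
step 1: x' = [-136644/292841, 72353/292841], P' = [282444/292841 271924/292841; 271924/292841 470510/292841]
step 2: x' = [-42932767/123567787, -1352419/123567787], P' = [119154604/123567787 114746136/123567787; 114746136/123567787 198536972/123567787]

step 0: x̄ = F·x = [-9, 4]
step 0: P̄ = F·P·Fᵀ + Q = [47 -16; -16 8]
step 0: y = z − H·x̄ = [-36]
step 0: S = H·P̄·Hᵀ + R = [651]
step 0: K = P̄·Hᵀ·S⁻¹ = [-173/651; 64/651]
step 0: x' = x̄ + K·y = [123/217, 100/217]
step 0: P' = (I − K·H)·P̄ = [668/651 656/651; 656/651 1112/651]
step 1: x̄ = F·x = [569/217, -223/217]
step 1: P̄ = F·P·Fᵀ + Q = [20285/651 -7508/651; -7508/651 4394/651]
step 1: y = z − H·x̄ = [2587/217]
step 1: S = H·P̄·Hᵀ + R = [292841/651]
step 1: K = P̄·Hᵀ·S⁻¹ = [-75871/292841; 31312/292841]
step 1: x' = x̄ + K·y = [-136644/292841, 72353/292841]
step 1: P' = (I − K·H)·P̄ = [282444/292841 271924/292841; 271924/292841 470510/292841]
step 2: x̄ = F·x = [-265226/292841, 64291/292841]
step 2: P̄ = F·P·Fᵀ + Q = [8565647/292841 -3147972/292841; -3147972/292841 1882484/292841]
step 2: y = z − H·x̄ = [-631419/292841]
step 2: S = H·P̄·Hᵀ + R = [123567787/292841]
step 2: K = P̄·Hᵀ·S⁻¹ = [-31992885/123567787; 13208884/123567787]
step 2: x' = x̄ + K·y = [-42932767/123567787, -1352419/123567787]
step 2: P' = (I − K·H)·P̄ = [119154604/123567787 114746136/123567787; 114746136/123567787 198536972/123567787]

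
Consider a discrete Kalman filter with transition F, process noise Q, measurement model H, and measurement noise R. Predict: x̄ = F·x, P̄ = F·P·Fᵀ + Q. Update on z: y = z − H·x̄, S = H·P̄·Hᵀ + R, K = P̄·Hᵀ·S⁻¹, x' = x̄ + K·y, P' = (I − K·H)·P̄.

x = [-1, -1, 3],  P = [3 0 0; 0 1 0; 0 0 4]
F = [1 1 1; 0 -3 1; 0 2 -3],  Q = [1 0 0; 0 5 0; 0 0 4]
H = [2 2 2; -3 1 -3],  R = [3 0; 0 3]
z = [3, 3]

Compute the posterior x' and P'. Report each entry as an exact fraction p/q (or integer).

x̄ = F·x = [1, 6, -11]
P̄ = F·P·Fᵀ + Q = [9 1 -10; 1 18 -18; -10 -18 44]
y = z − H·x̄ = [11, -33]
S = H·P̄·Hᵀ + R = [71 -94; -94 420]
K = P̄·Hᵀ·S⁻¹ = [47/2623 71/5246; 3663/10492 5087/20984; 270/2623 -689/2623]
x' = x̄ + K·y = [3937/5246, 38619/20984, -3146/2623]
P' = (I − K·H)·P̄ = [23465/2623 159/5246 -23474/2623; 159/5246 12057/20984 -213/2623; -23474/2623 -213/2623 24092/2623]

x' = [3937/5246, 38619/20984, -3146/2623]
P' = [23465/2623 159/5246 -23474/2623; 159/5246 12057/20984 -213/2623; -23474/2623 -213/2623 24092/2623]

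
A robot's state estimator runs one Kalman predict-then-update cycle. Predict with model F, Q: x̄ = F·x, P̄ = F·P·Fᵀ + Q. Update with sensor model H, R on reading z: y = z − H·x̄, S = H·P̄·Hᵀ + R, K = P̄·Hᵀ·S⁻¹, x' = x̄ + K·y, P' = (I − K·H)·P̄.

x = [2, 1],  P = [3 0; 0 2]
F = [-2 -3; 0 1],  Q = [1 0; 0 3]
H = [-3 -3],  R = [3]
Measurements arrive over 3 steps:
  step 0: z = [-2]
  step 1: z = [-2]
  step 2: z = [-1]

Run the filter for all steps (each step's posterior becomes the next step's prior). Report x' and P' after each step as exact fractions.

step 0: x̄ = F·x = [-7, 1]
step 0: P̄ = F·P·Fᵀ + Q = [31 -6; -6 5]
step 0: y = z − H·x̄ = [-20]
step 0: S = H·P̄·Hᵀ + R = [219]
step 0: K = P̄·Hᵀ·S⁻¹ = [-25/73; 1/73]
step 0: x' = x̄ + K·y = [-11/73, 53/73]
step 0: P' = (I − K·H)·P̄ = [388/73 -363/73; -363/73 362/73]
step 1: x̄ = F·x = [-137/73, 53/73]
step 1: P̄ = F·P·Fᵀ + Q = [527/73 -360/73; -360/73 581/73]
step 1: y = z − H·x̄ = [-398/73]
step 1: S = H·P̄·Hᵀ + R = [3711/73]
step 1: K = P̄·Hᵀ·S⁻¹ = [-167/1237; -221/1237]
step 1: x' = x̄ + K·y = [-1411/1237, 2103/1237]
step 1: P' = (I − K·H)·P̄ = [7784/1237 -7617/1237; -7617/1237 7838/1237]
step 2: x̄ = F·x = [-3487/1237, 2103/1237]
step 2: P̄ = F·P·Fᵀ + Q = [11511/1237 -8280/1237; -8280/1237 11549/1237]
step 2: y = z − H·x̄ = [-5389/1237]
step 2: S = H·P̄·Hᵀ + R = [62211/1237]
step 2: K = P̄·Hᵀ·S⁻¹ = [-3231/20737; -3269/20737]
step 2: x' = x̄ + K·y = [-44380/20737, 49496/20737]
step 2: P' = (I − K·H)·P̄ = [167652/20737 -164421/20737; -164421/20737 167690/20737]

step 0: x' = [-11/73, 53/73], P' = [388/73 -363/73; -363/73 362/73]
step 1: x' = [-1411/1237, 2103/1237], P' = [7784/1237 -7617/1237; -7617/1237 7838/1237]
step 2: x' = [-44380/20737, 49496/20737], P' = [167652/20737 -164421/20737; -164421/20737 167690/20737]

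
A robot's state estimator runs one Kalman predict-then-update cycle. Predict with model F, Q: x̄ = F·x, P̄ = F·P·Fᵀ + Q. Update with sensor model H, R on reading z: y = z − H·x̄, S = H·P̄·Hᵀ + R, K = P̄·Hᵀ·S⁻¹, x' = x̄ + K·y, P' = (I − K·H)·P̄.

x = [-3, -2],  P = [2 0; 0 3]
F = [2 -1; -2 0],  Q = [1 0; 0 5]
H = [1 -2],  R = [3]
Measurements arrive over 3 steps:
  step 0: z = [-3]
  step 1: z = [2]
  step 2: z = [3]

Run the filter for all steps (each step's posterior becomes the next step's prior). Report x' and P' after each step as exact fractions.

step 0: x̄ = F·x = [-4, 6]
step 0: P̄ = F·P·Fᵀ + Q = [12 -8; -8 13]
step 0: y = z − H·x̄ = [13]
step 0: S = H·P̄·Hᵀ + R = [99]
step 0: K = P̄·Hᵀ·S⁻¹ = [28/99; -34/99]
step 0: x' = x̄ + K·y = [-32/99, 152/99]
step 0: P' = (I − K·H)·P̄ = [404/99 160/99; 160/99 131/99]
step 1: x̄ = F·x = [-24/11, 64/99]
step 1: P̄ = F·P·Fᵀ + Q = [134/11 -144/11; -144/11 2111/99]
step 1: y = z − H·x̄ = [542/99]
step 1: S = H·P̄·Hᵀ + R = [15131/99]
step 1: K = P̄·Hᵀ·S⁻¹ = [3798/15131; -5518/15131]
step 1: x' = x̄ + K·y = [-12220/15131, -20428/15131]
step 1: P' = (I − K·H)·P̄ = [38618/15131 13612/15131; 13612/15131 15083/15131]
step 2: x̄ = F·x = [-4012/15131, 24440/15131]
step 2: P̄ = F·P·Fᵀ + Q = [130238/15131 -127248/15131; -127248/15131 230127/15131]
step 2: y = z − H·x̄ = [98285/15131]
step 2: S = H·P̄·Hᵀ + R = [1605131/15131]
step 2: K = P̄·Hᵀ·S⁻¹ = [384734/1605131; -587502/1605131]
step 2: x' = x̄ + K·y = [188498/145921, -111230/145921]
step 2: P' = (I − K·H)·P̄ = [4033362/1605131 1439580/1605131; 1439580/1605131 1601043/1605131]

step 0: x' = [-32/99, 152/99], P' = [404/99 160/99; 160/99 131/99]
step 1: x' = [-12220/15131, -20428/15131], P' = [38618/15131 13612/15131; 13612/15131 15083/15131]
step 2: x' = [188498/145921, -111230/145921], P' = [4033362/1605131 1439580/1605131; 1439580/1605131 1601043/1605131]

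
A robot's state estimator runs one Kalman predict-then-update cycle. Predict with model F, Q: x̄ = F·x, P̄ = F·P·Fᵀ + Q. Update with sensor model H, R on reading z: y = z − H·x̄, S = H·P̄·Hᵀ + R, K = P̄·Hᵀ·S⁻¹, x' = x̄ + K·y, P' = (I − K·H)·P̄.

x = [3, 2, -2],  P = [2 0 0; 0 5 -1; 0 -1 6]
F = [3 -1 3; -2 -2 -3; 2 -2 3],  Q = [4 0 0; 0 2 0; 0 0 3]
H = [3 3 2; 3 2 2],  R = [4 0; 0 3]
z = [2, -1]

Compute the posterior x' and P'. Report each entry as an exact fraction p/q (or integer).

x' = [11977/54443, 124543/54443, -162131/54443]
P' = [401017/108886 -388967/108886 -111835/108886; -388967/108886 691785/108886 -256983/108886; -111835/108886 -256983/108886 500847/108886]

x̄ = F·x = [1, -4, -4]
P̄ = F·P·Fᵀ + Q = [87 -53 85; -53 72 -42; 85 -42 97]
y = z − H·x̄ = [19, 12]
S = H·P̄·Hᵀ + R = [1385 1408; 1408 1510]
K = P̄·Hᵀ·S⁻¹ = [-23440/54443 67149/108886; 49311/54443 -99099/108886; -13095/54443 50741/108886]
x' = x̄ + K·y = [11977/54443, 124543/54443, -162131/54443]
P' = (I − K·H)·P̄ = [401017/108886 -388967/108886 -111835/108886; -388967/108886 691785/108886 -256983/108886; -111835/108886 -256983/108886 500847/108886]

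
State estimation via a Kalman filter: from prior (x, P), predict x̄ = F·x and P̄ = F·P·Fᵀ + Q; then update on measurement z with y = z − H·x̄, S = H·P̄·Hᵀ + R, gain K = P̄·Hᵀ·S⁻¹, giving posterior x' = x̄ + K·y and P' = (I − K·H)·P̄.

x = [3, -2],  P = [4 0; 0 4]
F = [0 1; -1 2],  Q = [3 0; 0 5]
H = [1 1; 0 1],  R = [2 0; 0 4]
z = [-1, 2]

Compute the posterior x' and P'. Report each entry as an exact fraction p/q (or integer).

x' = [-11/19, -22/361]
P' = [2 -20/19; -20/19 644/361]

x̄ = F·x = [-2, -7]
P̄ = F·P·Fᵀ + Q = [7 8; 8 25]
y = z − H·x̄ = [8, 9]
S = H·P̄·Hᵀ + R = [50 33; 33 29]
K = P̄·Hᵀ·S⁻¹ = [9/19 -5/19; 132/361 161/361]
x' = x̄ + K·y = [-11/19, -22/361]
P' = (I − K·H)·P̄ = [2 -20/19; -20/19 644/361]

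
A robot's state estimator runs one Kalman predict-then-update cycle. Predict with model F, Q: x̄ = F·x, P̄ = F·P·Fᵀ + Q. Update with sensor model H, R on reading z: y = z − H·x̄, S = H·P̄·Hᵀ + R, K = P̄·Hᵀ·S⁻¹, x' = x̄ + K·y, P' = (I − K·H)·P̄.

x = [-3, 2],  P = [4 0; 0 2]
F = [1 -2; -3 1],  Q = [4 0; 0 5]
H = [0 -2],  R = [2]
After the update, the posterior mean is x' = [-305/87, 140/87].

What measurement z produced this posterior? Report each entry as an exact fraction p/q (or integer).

z = [-3]

x̄ = F·x = [-7, 11]
P̄ = F·P·Fᵀ + Q = [16 -16; -16 43]
S = H·P̄·Hᵀ + R = [174]
K = P̄·Hᵀ·S⁻¹ = [16/87; -43/87]
x' − x̄ = [304/87, -817/87] = K·y
y = (KᵀK)⁻¹·Kᵀ·(x' − x̄) = [19]
z = y + H·x̄ = [19] + [-22] = [-3]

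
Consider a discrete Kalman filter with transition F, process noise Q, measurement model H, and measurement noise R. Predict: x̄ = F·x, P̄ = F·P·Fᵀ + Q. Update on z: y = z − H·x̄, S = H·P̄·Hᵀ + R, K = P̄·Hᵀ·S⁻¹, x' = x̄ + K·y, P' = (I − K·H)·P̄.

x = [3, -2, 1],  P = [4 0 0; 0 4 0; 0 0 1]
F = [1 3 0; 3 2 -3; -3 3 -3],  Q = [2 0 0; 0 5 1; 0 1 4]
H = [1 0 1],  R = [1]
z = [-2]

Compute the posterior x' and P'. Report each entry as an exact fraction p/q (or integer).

x' = [33/8, 499/88, -1097/176]
P' = [69/4 93/4 -135/8; 93/4 2615/44 -2029/88; -135/8 -2029/88 3079/176]

x̄ = F·x = [-3, 2, -18]
P̄ = F·P·Fᵀ + Q = [42 36 24; 36 66 -2; 24 -2 85]
y = z − H·x̄ = [19]
S = H·P̄·Hᵀ + R = [176]
K = P̄·Hᵀ·S⁻¹ = [3/8; 17/88; 109/176]
x' = x̄ + K·y = [33/8, 499/88, -1097/176]
P' = (I − K·H)·P̄ = [69/4 93/4 -135/8; 93/4 2615/44 -2029/88; -135/8 -2029/88 3079/176]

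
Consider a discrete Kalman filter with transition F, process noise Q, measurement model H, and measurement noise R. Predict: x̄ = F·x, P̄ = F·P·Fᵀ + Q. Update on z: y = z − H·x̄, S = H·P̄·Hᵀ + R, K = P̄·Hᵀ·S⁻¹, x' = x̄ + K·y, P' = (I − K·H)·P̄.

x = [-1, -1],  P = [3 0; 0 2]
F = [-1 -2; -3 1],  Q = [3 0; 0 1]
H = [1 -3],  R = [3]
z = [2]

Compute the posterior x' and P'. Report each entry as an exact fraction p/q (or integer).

x' = [766/257, 89/257]
P' = [3597/257 1200/257; 1200/257 485/257]

x̄ = F·x = [3, 2]
P̄ = F·P·Fᵀ + Q = [14 5; 5 30]
y = z − H·x̄ = [5]
S = H·P̄·Hᵀ + R = [257]
K = P̄·Hᵀ·S⁻¹ = [-1/257; -85/257]
x' = x̄ + K·y = [766/257, 89/257]
P' = (I − K·H)·P̄ = [3597/257 1200/257; 1200/257 485/257]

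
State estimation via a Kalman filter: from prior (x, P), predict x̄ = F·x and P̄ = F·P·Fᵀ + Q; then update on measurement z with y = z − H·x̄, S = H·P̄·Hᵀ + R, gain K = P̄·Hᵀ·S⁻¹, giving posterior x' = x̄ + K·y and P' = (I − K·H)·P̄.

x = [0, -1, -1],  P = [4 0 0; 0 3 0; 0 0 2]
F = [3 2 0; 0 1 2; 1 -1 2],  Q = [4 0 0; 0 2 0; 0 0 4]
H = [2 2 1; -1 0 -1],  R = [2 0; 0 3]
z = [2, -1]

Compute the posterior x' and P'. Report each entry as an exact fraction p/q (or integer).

x' = [9468/5509, -3386/5509, -2078/5509]
P' = [58448/5509 -30808/5509 -53204/5509; -30808/5509 21668/5509 22090/5509; -53204/5509 22090/5509 61130/5509]

x̄ = F·x = [-2, -3, -1]
P̄ = F·P·Fᵀ + Q = [52 6 6; 6 13 5; 6 5 19]
y = z − H·x̄ = [13, -4]
S = H·P̄·Hᵀ + R = [373 -163; -163 86]
K = P̄·Hᵀ·S⁻¹ = [1038/5509 -1748/5509; 1905/5509 2906/5509; -549/5509 -2642/5509]
x' = x̄ + K·y = [9468/5509, -3386/5509, -2078/5509]
P' = (I − K·H)·P̄ = [58448/5509 -30808/5509 -53204/5509; -30808/5509 21668/5509 22090/5509; -53204/5509 22090/5509 61130/5509]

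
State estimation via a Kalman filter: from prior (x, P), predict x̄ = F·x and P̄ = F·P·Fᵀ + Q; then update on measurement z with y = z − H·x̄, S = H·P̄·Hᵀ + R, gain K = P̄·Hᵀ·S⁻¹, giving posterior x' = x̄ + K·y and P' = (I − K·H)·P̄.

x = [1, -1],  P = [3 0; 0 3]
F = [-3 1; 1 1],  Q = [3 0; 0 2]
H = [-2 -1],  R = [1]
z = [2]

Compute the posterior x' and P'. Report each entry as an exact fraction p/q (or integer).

x̄ = F·x = [-4, 0]
P̄ = F·P·Fᵀ + Q = [33 -6; -6 8]
y = z − H·x̄ = [-6]
S = H·P̄·Hᵀ + R = [117]
K = P̄·Hᵀ·S⁻¹ = [-20/39; 4/117]
x' = x̄ + K·y = [-12/13, -8/39]
P' = (I − K·H)·P̄ = [29/13 -154/39; -154/39 920/117]

x' = [-12/13, -8/39]
P' = [29/13 -154/39; -154/39 920/117]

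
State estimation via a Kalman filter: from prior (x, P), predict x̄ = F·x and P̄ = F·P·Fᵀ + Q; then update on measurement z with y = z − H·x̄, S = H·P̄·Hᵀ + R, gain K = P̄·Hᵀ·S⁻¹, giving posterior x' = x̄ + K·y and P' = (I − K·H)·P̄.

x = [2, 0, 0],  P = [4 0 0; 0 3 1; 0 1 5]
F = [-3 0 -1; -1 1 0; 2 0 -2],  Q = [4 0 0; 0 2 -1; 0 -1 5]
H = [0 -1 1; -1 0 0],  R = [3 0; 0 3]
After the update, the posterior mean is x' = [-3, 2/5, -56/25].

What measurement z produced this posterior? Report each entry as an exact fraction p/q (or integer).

x̄ = F·x = [-6, -2, 4]
P̄ = F·P·Fᵀ + Q = [45 11 -14; 11 9 -11; -14 -11 41]
S = H·P̄·Hᵀ + R = [75 25; 25 48]
K = P̄·Hᵀ·S⁻¹ = [-3/119 -110/119; -137/595 -13/119; 2146/2975 -10/119]
x' − x̄ = [3, 12/5, -156/25] = K·y
y = (KᵀK)⁻¹·Kᵀ·(x' − x̄) = [-9, -3]
z = y + H·x̄ = [-9, -3] + [6, 6] = [-3, 3]

z = [-3, 3]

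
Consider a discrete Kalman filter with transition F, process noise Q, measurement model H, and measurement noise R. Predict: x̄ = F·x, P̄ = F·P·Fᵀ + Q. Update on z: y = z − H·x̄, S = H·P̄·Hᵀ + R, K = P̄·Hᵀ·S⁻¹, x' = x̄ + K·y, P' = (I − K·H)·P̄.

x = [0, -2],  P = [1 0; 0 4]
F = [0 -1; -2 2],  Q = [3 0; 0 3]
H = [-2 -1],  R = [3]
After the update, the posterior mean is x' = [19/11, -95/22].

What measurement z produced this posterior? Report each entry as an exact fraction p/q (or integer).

z = [1]

x̄ = F·x = [2, -4]
P̄ = F·P·Fᵀ + Q = [7 -8; -8 23]
S = H·P̄·Hᵀ + R = [22]
K = P̄·Hᵀ·S⁻¹ = [-3/11; -7/22]
x' − x̄ = [-3/11, -7/22] = K·y
y = (KᵀK)⁻¹·Kᵀ·(x' − x̄) = [1]
z = y + H·x̄ = [1] + [0] = [1]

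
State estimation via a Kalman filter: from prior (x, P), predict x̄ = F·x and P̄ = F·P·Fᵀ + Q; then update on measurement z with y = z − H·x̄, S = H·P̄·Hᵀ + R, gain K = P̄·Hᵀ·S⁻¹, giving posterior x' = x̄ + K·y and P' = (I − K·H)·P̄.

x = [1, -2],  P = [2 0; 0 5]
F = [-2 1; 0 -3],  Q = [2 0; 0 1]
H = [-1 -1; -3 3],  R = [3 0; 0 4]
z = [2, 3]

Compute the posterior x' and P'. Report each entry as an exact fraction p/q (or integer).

x̄ = F·x = [-4, 6]
P̄ = F·P·Fᵀ + Q = [15 -15; -15 46]
y = z − H·x̄ = [4, -27]
S = H·P̄·Hᵀ + R = [34 -93; -93 823]
K = P̄·Hᵀ·S⁻¹ = [-8370/19333 -3060/19333; -8494/19333 3339/19333]
x' = x̄ + K·y = [-28192/19333, -8131/19333]
P' = (I − K·H)·P̄ = [14595/19333 10515/19333; 10515/19333 14967/19333]

x' = [-28192/19333, -8131/19333]
P' = [14595/19333 10515/19333; 10515/19333 14967/19333]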